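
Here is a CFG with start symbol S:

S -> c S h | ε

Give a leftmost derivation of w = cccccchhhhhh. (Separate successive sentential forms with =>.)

S => cSh   [S -> c S h]
cSh => ccShh   [S -> c S h]
ccShh => cccShhh   [S -> c S h]
cccShhh => ccccShhhh   [S -> c S h]
ccccShhhh => cccccShhhhh   [S -> c S h]
cccccShhhhh => ccccccShhhhhh   [S -> c S h]
ccccccShhhhhh => cccccchhhhhh   [S -> ε]

S => cSh => ccShh => cccShhh => ccccShhhh => cccccShhhhh => ccccccShhhhhh => cccccchhhhhh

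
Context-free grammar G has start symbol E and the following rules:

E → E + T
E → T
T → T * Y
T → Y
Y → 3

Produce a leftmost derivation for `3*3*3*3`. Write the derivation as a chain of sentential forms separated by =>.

E => T => T*Y => T*Y*Y => T*Y*Y*Y => Y*Y*Y*Y => 3*Y*Y*Y => 3*3*Y*Y => 3*3*3*Y => 3*3*3*3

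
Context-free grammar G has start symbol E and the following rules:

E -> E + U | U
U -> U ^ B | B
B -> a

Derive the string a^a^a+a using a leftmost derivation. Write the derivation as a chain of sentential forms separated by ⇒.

E⇒E+U⇒U+U⇒U^B+U⇒U^B^B+U⇒B^B^B+U⇒a^B^B+U⇒a^a^B+U⇒a^a^a+U⇒a^a^a+B⇒a^a^a+a

E ⇒ E+U   [E -> E + U]
E+U ⇒ U+U   [E -> U]
U+U ⇒ U^B+U   [U -> U ^ B]
U^B+U ⇒ U^B^B+U   [U -> U ^ B]
U^B^B+U ⇒ B^B^B+U   [U -> B]
B^B^B+U ⇒ a^B^B+U   [B -> a]
a^B^B+U ⇒ a^a^B+U   [B -> a]
a^a^B+U ⇒ a^a^a+U   [B -> a]
a^a^a+U ⇒ a^a^a+B   [U -> B]
a^a^a+B ⇒ a^a^a+a   [B -> a]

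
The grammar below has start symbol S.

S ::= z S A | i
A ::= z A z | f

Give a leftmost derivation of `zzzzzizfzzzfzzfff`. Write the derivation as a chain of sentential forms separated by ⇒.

S ⇒ zSA   [S ::= z S A]
zSA ⇒ zzSAA   [S ::= z S A]
zzSAA ⇒ zzzSAAA   [S ::= z S A]
zzzSAAA ⇒ zzzzSAAAA   [S ::= z S A]
zzzzSAAAA ⇒ zzzzzSAAAAA   [S ::= z S A]
zzzzzSAAAAA ⇒ zzzzziAAAAA   [S ::= i]
zzzzziAAAAA ⇒ zzzzzizAzAAAA   [A ::= z A z]
zzzzzizAzAAAA ⇒ zzzzzizfzAAAA   [A ::= f]
zzzzzizfzAAAA ⇒ zzzzzizfzzAzAAA   [A ::= z A z]
zzzzzizfzzAzAAA ⇒ zzzzzizfzzzAzzAAA   [A ::= z A z]
zzzzzizfzzzAzzAAA ⇒ zzzzzizfzzzfzzAAA   [A ::= f]
zzzzzizfzzzfzzAAA ⇒ zzzzzizfzzzfzzfAA   [A ::= f]
zzzzzizfzzzfzzfAA ⇒ zzzzzizfzzzfzzffA   [A ::= f]
zzzzzizfzzzfzzffA ⇒ zzzzzizfzzzfzzfff   [A ::= f]

S ⇒ zSA ⇒ zzSAA ⇒ zzzSAAA ⇒ zzzzSAAAA ⇒ zzzzzSAAAAA ⇒ zzzzziAAAAA ⇒ zzzzzizAzAAAA ⇒ zzzzzizfzAAAA ⇒ zzzzzizfzzAzAAA ⇒ zzzzzizfzzzAzzAAA ⇒ zzzzzizfzzzfzzAAA ⇒ zzzzzizfzzzfzzfAA ⇒ zzzzzizfzzzfzzffA ⇒ zzzzzizfzzzfzzfff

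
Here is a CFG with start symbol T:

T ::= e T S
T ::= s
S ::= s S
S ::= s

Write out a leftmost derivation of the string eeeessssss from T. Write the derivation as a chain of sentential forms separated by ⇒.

T ⇒ eTS   [T ::= e T S]
eTS ⇒ eeTSS   [T ::= e T S]
eeTSS ⇒ eeeTSSS   [T ::= e T S]
eeeTSSS ⇒ eeeeTSSSS   [T ::= e T S]
eeeeTSSSS ⇒ eeeesSSSS   [T ::= s]
eeeesSSSS ⇒ eeeessSSSS   [S ::= s S]
eeeessSSSS ⇒ eeeesssSSS   [S ::= s]
eeeesssSSS ⇒ eeeessssSS   [S ::= s]
eeeessssSS ⇒ eeeesssssS   [S ::= s]
eeeesssssS ⇒ eeeessssss   [S ::= s]

T ⇒ eTS ⇒ eeTSS ⇒ eeeTSSS ⇒ eeeeTSSSS ⇒ eeeesSSSS ⇒ eeeessSSSS ⇒ eeeesssSSS ⇒ eeeessssSS ⇒ eeeesssssS ⇒ eeeessssss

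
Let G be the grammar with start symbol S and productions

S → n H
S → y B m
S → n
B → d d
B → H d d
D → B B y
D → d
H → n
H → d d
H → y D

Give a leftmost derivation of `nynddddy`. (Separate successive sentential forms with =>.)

S => nH   [S → n H]
nH => nyD   [H → y D]
nyD => nyBBy   [D → B B y]
nyBBy => nyHddBy   [B → H d d]
nyHddBy => nynddBy   [H → n]
nynddBy => nynddddy   [B → d d]

S=>nH=>nyD=>nyBBy=>nyHddBy=>nynddBy=>nynddddy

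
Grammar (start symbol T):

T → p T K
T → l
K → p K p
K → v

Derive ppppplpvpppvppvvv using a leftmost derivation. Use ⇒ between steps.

T ⇒ pTK ⇒ ppTKK ⇒ pppTKKK ⇒ ppppTKKKK ⇒ pppppTKKKKK ⇒ ppppplKKKKK ⇒ ppppplpKpKKKK ⇒ ppppplpvpKKKK ⇒ ppppplpvppKpKKK ⇒ ppppplpvpppKppKKK ⇒ ppppplpvpppvppKKK ⇒ ppppplpvpppvppvKK ⇒ ppppplpvpppvppvvK ⇒ ppppplpvpppvppvvv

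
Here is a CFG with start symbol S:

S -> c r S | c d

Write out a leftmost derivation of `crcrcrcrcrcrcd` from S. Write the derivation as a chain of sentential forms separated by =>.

S => crS => crcrS => crcrcrS => crcrcrcrS => crcrcrcrcrS => crcrcrcrcrcrS => crcrcrcrcrcrcd

S => crS   [S -> c r S]
crS => crcrS   [S -> c r S]
crcrS => crcrcrS   [S -> c r S]
crcrcrS => crcrcrcrS   [S -> c r S]
crcrcrcrS => crcrcrcrcrS   [S -> c r S]
crcrcrcrcrS => crcrcrcrcrcrS   [S -> c r S]
crcrcrcrcrcrS => crcrcrcrcrcrcd   [S -> c d]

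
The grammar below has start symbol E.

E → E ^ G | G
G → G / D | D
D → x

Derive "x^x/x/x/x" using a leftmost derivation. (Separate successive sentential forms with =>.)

E=>E^G=>G^G=>D^G=>x^G=>x^G/D=>x^G/D/D=>x^G/D/D/D=>x^D/D/D/D=>x^x/D/D/D=>x^x/x/D/D=>x^x/x/x/D=>x^x/x/x/x

E => E^G   [E → E ^ G]
E^G => G^G   [E → G]
G^G => D^G   [G → D]
D^G => x^G   [D → x]
x^G => x^G/D   [G → G / D]
x^G/D => x^G/D/D   [G → G / D]
x^G/D/D => x^G/D/D/D   [G → G / D]
x^G/D/D/D => x^D/D/D/D   [G → D]
x^D/D/D/D => x^x/D/D/D   [D → x]
x^x/D/D/D => x^x/x/D/D   [D → x]
x^x/x/D/D => x^x/x/x/D   [D → x]
x^x/x/x/D => x^x/x/x/x   [D → x]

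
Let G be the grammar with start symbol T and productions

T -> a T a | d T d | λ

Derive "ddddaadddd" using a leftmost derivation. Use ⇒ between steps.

T⇒dTd⇒ddTdd⇒dddTddd⇒ddddTdddd⇒ddddaTadddd⇒ddddaadddd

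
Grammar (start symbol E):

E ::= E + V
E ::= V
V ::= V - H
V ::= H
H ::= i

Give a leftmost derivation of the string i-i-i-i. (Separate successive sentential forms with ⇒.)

E⇒V⇒V-H⇒V-H-H⇒V-H-H-H⇒H-H-H-H⇒i-H-H-H⇒i-i-H-H⇒i-i-i-H⇒i-i-i-i

E ⇒ V   [E ::= V]
V ⇒ V-H   [V ::= V - H]
V-H ⇒ V-H-H   [V ::= V - H]
V-H-H ⇒ V-H-H-H   [V ::= V - H]
V-H-H-H ⇒ H-H-H-H   [V ::= H]
H-H-H-H ⇒ i-H-H-H   [H ::= i]
i-H-H-H ⇒ i-i-H-H   [H ::= i]
i-i-H-H ⇒ i-i-i-H   [H ::= i]
i-i-i-H ⇒ i-i-i-i   [H ::= i]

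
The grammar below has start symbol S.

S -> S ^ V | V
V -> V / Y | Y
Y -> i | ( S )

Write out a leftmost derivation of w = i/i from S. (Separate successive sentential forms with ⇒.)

S ⇒ V   [S -> V]
V ⇒ V/Y   [V -> V / Y]
V/Y ⇒ Y/Y   [V -> Y]
Y/Y ⇒ i/Y   [Y -> i]
i/Y ⇒ i/i   [Y -> i]

S ⇒ V ⇒ V/Y ⇒ Y/Y ⇒ i/Y ⇒ i/i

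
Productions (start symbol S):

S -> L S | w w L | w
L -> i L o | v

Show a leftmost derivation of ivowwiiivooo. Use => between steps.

S => LS => iLoS => ivoS => ivowwL => ivowwiLo => ivowwiiLoo => ivowwiiiLooo => ivowwiiivooo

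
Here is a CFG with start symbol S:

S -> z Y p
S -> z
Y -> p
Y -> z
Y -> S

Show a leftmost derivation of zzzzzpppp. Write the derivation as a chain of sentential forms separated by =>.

S => zYp   [S -> z Y p]
zYp => zSp   [Y -> S]
zSp => zzYpp   [S -> z Y p]
zzYpp => zzSpp   [Y -> S]
zzSpp => zzzYppp   [S -> z Y p]
zzzYppp => zzzSppp   [Y -> S]
zzzSppp => zzzzYpppp   [S -> z Y p]
zzzzYpppp => zzzzzpppp   [Y -> z]

S => zYp => zSp => zzYpp => zzSpp => zzzYppp => zzzSppp => zzzzYpppp => zzzzzpppp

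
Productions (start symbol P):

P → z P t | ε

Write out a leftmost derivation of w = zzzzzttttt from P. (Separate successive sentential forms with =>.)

P => zPt   [P → z P t]
zPt => zzPtt   [P → z P t]
zzPtt => zzzPttt   [P → z P t]
zzzPttt => zzzzPtttt   [P → z P t]
zzzzPtttt => zzzzzPttttt   [P → z P t]
zzzzzPttttt => zzzzzttttt   [P → ε]

P => zPt => zzPtt => zzzPttt => zzzzPtttt => zzzzzPttttt => zzzzzttttt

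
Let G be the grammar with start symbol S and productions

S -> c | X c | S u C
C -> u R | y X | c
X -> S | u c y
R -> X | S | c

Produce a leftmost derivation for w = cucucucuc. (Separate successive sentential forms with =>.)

S => SuC   [S -> S u C]
SuC => SuCuC   [S -> S u C]
SuCuC => SuCuCuC   [S -> S u C]
SuCuCuC => SuCuCuCuC   [S -> S u C]
SuCuCuCuC => cuCuCuCuC   [S -> c]
cuCuCuCuC => cucuCuCuC   [C -> c]
cucuCuCuC => cucucuCuC   [C -> c]
cucucuCuC => cucucucuC   [C -> c]
cucucucuC => cucucucuc   [C -> c]

S => SuC => SuCuC => SuCuCuC => SuCuCuCuC => cuCuCuCuC => cucuCuCuC => cucucuCuC => cucucucuC => cucucucuc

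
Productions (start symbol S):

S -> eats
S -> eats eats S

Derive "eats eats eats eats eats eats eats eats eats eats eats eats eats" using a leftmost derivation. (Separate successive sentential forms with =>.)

S => eats eats S => eats eats eats eats S => eats eats eats eats eats eats S => eats eats eats eats eats eats eats eats S => eats eats eats eats eats eats eats eats eats eats S => eats eats eats eats eats eats eats eats eats eats eats eats S => eats eats eats eats eats eats eats eats eats eats eats eats eats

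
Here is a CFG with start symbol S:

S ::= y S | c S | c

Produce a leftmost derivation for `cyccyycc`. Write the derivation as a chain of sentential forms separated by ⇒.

S⇒cS⇒cyS⇒cycS⇒cyccS⇒cyccyS⇒cyccyyS⇒cyccyycS⇒cyccyycc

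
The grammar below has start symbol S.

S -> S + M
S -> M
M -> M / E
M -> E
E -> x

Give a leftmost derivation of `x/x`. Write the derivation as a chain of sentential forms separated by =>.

S => M => M/E => E/E => x/E => x/x

S => M   [S -> M]
M => M/E   [M -> M / E]
M/E => E/E   [M -> E]
E/E => x/E   [E -> x]
x/E => x/x   [E -> x]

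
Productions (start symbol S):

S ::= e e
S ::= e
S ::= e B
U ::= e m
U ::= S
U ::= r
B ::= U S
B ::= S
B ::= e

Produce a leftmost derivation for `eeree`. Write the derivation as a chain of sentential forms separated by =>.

S=>eB=>eS=>eeB=>eeUS=>eerS=>eeree

S => eB   [S ::= e B]
eB => eS   [B ::= S]
eS => eeB   [S ::= e B]
eeB => eeUS   [B ::= U S]
eeUS => eerS   [U ::= r]
eerS => eeree   [S ::= e e]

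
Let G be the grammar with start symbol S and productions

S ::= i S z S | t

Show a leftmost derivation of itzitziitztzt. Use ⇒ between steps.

S ⇒ iSzS   [S ::= i S z S]
iSzS ⇒ itzS   [S ::= t]
itzS ⇒ itziSzS   [S ::= i S z S]
itziSzS ⇒ itzitzS   [S ::= t]
itzitzS ⇒ itzitziSzS   [S ::= i S z S]
itzitziSzS ⇒ itzitziiSzSzS   [S ::= i S z S]
itzitziiSzSzS ⇒ itzitziitzSzS   [S ::= t]
itzitziitzSzS ⇒ itzitziitztzS   [S ::= t]
itzitziitztzS ⇒ itzitziitztzt   [S ::= t]

S ⇒ iSzS ⇒ itzS ⇒ itziSzS ⇒ itzitzS ⇒ itzitziSzS ⇒ itzitziiSzSzS ⇒ itzitziitzSzS ⇒ itzitziitztzS ⇒ itzitziitztzt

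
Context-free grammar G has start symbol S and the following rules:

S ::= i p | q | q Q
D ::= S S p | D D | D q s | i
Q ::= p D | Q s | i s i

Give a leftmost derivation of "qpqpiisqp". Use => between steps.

S=>qQ=>qpD=>qpSSp=>qpqQSp=>qpqQsSp=>qpqpDsSp=>qpqpDDsSp=>qpqpiDsSp=>qpqpiisSp=>qpqpiisqp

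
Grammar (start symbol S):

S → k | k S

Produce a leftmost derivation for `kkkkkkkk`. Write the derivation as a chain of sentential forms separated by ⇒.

S ⇒ kS ⇒ kkS ⇒ kkkS ⇒ kkkkS ⇒ kkkkkS ⇒ kkkkkkS ⇒ kkkkkkkS ⇒ kkkkkkkk

S ⇒ kS   [S → k S]
kS ⇒ kkS   [S → k S]
kkS ⇒ kkkS   [S → k S]
kkkS ⇒ kkkkS   [S → k S]
kkkkS ⇒ kkkkkS   [S → k S]
kkkkkS ⇒ kkkkkkS   [S → k S]
kkkkkkS ⇒ kkkkkkkS   [S → k S]
kkkkkkkS ⇒ kkkkkkkk   [S → k]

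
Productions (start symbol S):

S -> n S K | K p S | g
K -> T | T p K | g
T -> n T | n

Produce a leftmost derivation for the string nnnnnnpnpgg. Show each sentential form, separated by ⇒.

S ⇒ nSK ⇒ nKpSK ⇒ nTpKpSK ⇒ nnTpKpSK ⇒ nnnTpKpSK ⇒ nnnnTpKpSK ⇒ nnnnnTpKpSK ⇒ nnnnnnpKpSK ⇒ nnnnnnpTpSK ⇒ nnnnnnpnpSK ⇒ nnnnnnpnpgK ⇒ nnnnnnpnpgg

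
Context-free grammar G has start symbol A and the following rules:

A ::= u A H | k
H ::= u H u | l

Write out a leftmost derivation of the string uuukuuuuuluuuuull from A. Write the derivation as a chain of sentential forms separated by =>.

A=>uAH=>uuAHH=>uuuAHHH=>uuukHHH=>uuukuHuHH=>uuukuuHuuHH=>uuukuuuHuuuHH=>uuukuuuuHuuuuHH=>uuukuuuuuHuuuuuHH=>uuukuuuuuluuuuuHH=>uuukuuuuuluuuuulH=>uuukuuuuuluuuuull

A => uAH   [A ::= u A H]
uAH => uuAHH   [A ::= u A H]
uuAHH => uuuAHHH   [A ::= u A H]
uuuAHHH => uuukHHH   [A ::= k]
uuukHHH => uuukuHuHH   [H ::= u H u]
uuukuHuHH => uuukuuHuuHH   [H ::= u H u]
uuukuuHuuHH => uuukuuuHuuuHH   [H ::= u H u]
uuukuuuHuuuHH => uuukuuuuHuuuuHH   [H ::= u H u]
uuukuuuuHuuuuHH => uuukuuuuuHuuuuuHH   [H ::= u H u]
uuukuuuuuHuuuuuHH => uuukuuuuuluuuuuHH   [H ::= l]
uuukuuuuuluuuuuHH => uuukuuuuuluuuuulH   [H ::= l]
uuukuuuuuluuuuulH => uuukuuuuuluuuuull   [H ::= l]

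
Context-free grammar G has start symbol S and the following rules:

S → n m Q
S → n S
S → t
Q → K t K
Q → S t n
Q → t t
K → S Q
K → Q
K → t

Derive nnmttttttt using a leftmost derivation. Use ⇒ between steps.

S ⇒ nS   [S → n S]
nS ⇒ nnmQ   [S → n m Q]
nnmQ ⇒ nnmKtK   [Q → K t K]
nnmKtK ⇒ nnmQtK   [K → Q]
nnmQtK ⇒ nnmKtKtK   [Q → K t K]
nnmKtKtK ⇒ nnmSQtKtK   [K → S Q]
nnmSQtKtK ⇒ nnmtQtKtK   [S → t]
nnmtQtKtK ⇒ nnmttttKtK   [Q → t t]
nnmttttKtK ⇒ nnmttttttK   [K → t]
nnmttttttK ⇒ nnmttttttt   [K → t]

S ⇒ nS ⇒ nnmQ ⇒ nnmKtK ⇒ nnmQtK ⇒ nnmKtKtK ⇒ nnmSQtKtK ⇒ nnmtQtKtK ⇒ nnmttttKtK ⇒ nnmttttttK ⇒ nnmttttttt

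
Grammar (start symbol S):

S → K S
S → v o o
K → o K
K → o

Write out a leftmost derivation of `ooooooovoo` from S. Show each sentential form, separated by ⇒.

S ⇒ KS   [S → K S]
KS ⇒ oS   [K → o]
oS ⇒ oKS   [S → K S]
oKS ⇒ ooKS   [K → o K]
ooKS ⇒ oooKS   [K → o K]
oooKS ⇒ ooooKS   [K → o K]
ooooKS ⇒ oooooKS   [K → o K]
oooooKS ⇒ ooooooS   [K → o]
ooooooS ⇒ ooooooKS   [S → K S]
ooooooKS ⇒ oooooooS   [K → o]
oooooooS ⇒ ooooooovoo   [S → v o o]

S⇒KS⇒oS⇒oKS⇒ooKS⇒oooKS⇒ooooKS⇒oooooKS⇒ooooooS⇒ooooooKS⇒oooooooS⇒ooooooovoo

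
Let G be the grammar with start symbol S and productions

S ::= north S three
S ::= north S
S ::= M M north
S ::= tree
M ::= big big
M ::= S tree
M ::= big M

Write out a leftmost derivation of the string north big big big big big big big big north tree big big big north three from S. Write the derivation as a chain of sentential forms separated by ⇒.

S ⇒ north S three ⇒ north M M north three ⇒ north big M M north three ⇒ north big big M M north three ⇒ north big big big M M north three ⇒ north big big big S tree M north three ⇒ north big big big M M north tree M north three ⇒ north big big big big M M north tree M north three ⇒ north big big big big big big M north tree M north three ⇒ north big big big big big big big big north tree M north three ⇒ north big big big big big big big big north tree big M north three ⇒ north big big big big big big big big north tree big big big north three

S ⇒ north S three   [S ::= north S three]
north S three ⇒ north M M north three   [S ::= M M north]
north M M north three ⇒ north big M M north three   [M ::= big M]
north big M M north three ⇒ north big big M M north three   [M ::= big M]
north big big M M north three ⇒ north big big big M M north three   [M ::= big M]
north big big big M M north three ⇒ north big big big S tree M north three   [M ::= S tree]
north big big big S tree M north three ⇒ north big big big M M north tree M north three   [S ::= M M north]
north big big big M M north tree M north three ⇒ north big big big big M M north tree M north three   [M ::= big M]
north big big big big M M north tree M north three ⇒ north big big big big big big M north tree M north three   [M ::= big big]
north big big big big big big M north tree M north three ⇒ north big big big big big big big big north tree M north three   [M ::= big big]
north big big big big big big big big north tree M north three ⇒ north big big big big big big big big north tree big M north three   [M ::= big M]
north big big big big big big big big north tree big M north three ⇒ north big big big big big big big big north tree big big big north three   [M ::= big big]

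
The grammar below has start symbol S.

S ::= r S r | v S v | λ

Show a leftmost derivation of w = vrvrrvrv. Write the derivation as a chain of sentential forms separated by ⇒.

S ⇒ vSv   [S ::= v S v]
vSv ⇒ vrSrv   [S ::= r S r]
vrSrv ⇒ vrvSvrv   [S ::= v S v]
vrvSvrv ⇒ vrvrSrvrv   [S ::= r S r]
vrvrSrvrv ⇒ vrvrrvrv   [S ::= λ]

S ⇒ vSv ⇒ vrSrv ⇒ vrvSvrv ⇒ vrvrSrvrv ⇒ vrvrrvrv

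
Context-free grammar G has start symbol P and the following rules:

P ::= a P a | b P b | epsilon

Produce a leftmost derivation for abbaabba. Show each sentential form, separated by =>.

P => aPa   [P ::= a P a]
aPa => abPba   [P ::= b P b]
abPba => abbPbba   [P ::= b P b]
abbPbba => abbaPabba   [P ::= a P a]
abbaPabba => abbaabba   [P ::= epsilon]

P => aPa => abPba => abbPbba => abbaPabba => abbaabba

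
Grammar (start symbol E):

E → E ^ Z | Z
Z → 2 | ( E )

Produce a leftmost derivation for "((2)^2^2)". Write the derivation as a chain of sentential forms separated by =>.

E => Z   [E → Z]
Z => (E)   [Z → ( E )]
(E) => (E^Z)   [E → E ^ Z]
(E^Z) => (E^Z^Z)   [E → E ^ Z]
(E^Z^Z) => (Z^Z^Z)   [E → Z]
(Z^Z^Z) => ((E)^Z^Z)   [Z → ( E )]
((E)^Z^Z) => ((Z)^Z^Z)   [E → Z]
((Z)^Z^Z) => ((2)^Z^Z)   [Z → 2]
((2)^Z^Z) => ((2)^2^Z)   [Z → 2]
((2)^2^Z) => ((2)^2^2)   [Z → 2]

E => Z => (E) => (E^Z) => (E^Z^Z) => (Z^Z^Z) => ((E)^Z^Z) => ((Z)^Z^Z) => ((2)^Z^Z) => ((2)^2^Z) => ((2)^2^2)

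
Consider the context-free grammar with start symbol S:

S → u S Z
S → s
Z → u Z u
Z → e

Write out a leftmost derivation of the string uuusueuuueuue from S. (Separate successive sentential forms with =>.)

S => uSZ => uuSZZ => uuuSZZZ => uuusZZZ => uuusuZuZZ => uuusueuZZ => uuusueuuZuZ => uuusueuuuZuuZ => uuusueuuueuuZ => uuusueuuueuue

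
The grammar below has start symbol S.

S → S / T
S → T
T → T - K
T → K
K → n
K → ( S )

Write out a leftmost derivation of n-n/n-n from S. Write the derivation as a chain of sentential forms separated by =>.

S => S/T => T/T => T-K/T => K-K/T => n-K/T => n-n/T => n-n/T-K => n-n/K-K => n-n/n-K => n-n/n-n

S => S/T   [S → S / T]
S/T => T/T   [S → T]
T/T => T-K/T   [T → T - K]
T-K/T => K-K/T   [T → K]
K-K/T => n-K/T   [K → n]
n-K/T => n-n/T   [K → n]
n-n/T => n-n/T-K   [T → T - K]
n-n/T-K => n-n/K-K   [T → K]
n-n/K-K => n-n/n-K   [K → n]
n-n/n-K => n-n/n-n   [K → n]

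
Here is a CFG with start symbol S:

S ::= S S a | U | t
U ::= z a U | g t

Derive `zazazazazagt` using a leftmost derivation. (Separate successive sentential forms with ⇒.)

S ⇒ U   [S ::= U]
U ⇒ zaU   [U ::= z a U]
zaU ⇒ zazaU   [U ::= z a U]
zazaU ⇒ zazazaU   [U ::= z a U]
zazazaU ⇒ zazazazaU   [U ::= z a U]
zazazazaU ⇒ zazazazazaU   [U ::= z a U]
zazazazazaU ⇒ zazazazazagt   [U ::= g t]

S ⇒ U ⇒ zaU ⇒ zazaU ⇒ zazazaU ⇒ zazazazaU ⇒ zazazazazaU ⇒ zazazazazagt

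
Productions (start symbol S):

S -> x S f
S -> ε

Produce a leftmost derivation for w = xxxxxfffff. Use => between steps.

S=>xSf=>xxSff=>xxxSfff=>xxxxSffff=>xxxxxSfffff=>xxxxxfffff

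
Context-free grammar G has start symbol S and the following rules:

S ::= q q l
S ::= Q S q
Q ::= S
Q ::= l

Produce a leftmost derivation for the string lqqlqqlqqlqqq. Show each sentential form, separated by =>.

S => QSq => lSq => lQSqq => lSSqq => lqqlSqq => lqqlQSqqq => lqqlSSqqq => lqqlqqlSqqq => lqqlqqlqqlqqq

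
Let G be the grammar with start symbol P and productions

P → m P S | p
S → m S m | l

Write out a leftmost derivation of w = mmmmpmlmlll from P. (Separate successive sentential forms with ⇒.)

P ⇒ mPS ⇒ mmPSS ⇒ mmmPSSS ⇒ mmmmPSSSS ⇒ mmmmpSSSS ⇒ mmmmpmSmSSS ⇒ mmmmpmlmSSS ⇒ mmmmpmlmlSS ⇒ mmmmpmlmllS ⇒ mmmmpmlmlll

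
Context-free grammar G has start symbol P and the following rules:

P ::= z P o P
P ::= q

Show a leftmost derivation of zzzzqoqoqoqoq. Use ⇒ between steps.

P⇒zPoP⇒zzPoPoP⇒zzzPoPoPoP⇒zzzzPoPoPoPoP⇒zzzzqoPoPoPoP⇒zzzzqoqoPoPoP⇒zzzzqoqoqoPoP⇒zzzzqoqoqoqoP⇒zzzzqoqoqoqoq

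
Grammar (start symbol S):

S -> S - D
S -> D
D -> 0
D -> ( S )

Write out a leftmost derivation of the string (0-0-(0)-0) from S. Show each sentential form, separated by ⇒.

S ⇒ D   [S -> D]
D ⇒ (S)   [D -> ( S )]
(S) ⇒ (S-D)   [S -> S - D]
(S-D) ⇒ (S-D-D)   [S -> S - D]
(S-D-D) ⇒ (S-D-D-D)   [S -> S - D]
(S-D-D-D) ⇒ (D-D-D-D)   [S -> D]
(D-D-D-D) ⇒ (0-D-D-D)   [D -> 0]
(0-D-D-D) ⇒ (0-0-D-D)   [D -> 0]
(0-0-D-D) ⇒ (0-0-(S)-D)   [D -> ( S )]
(0-0-(S)-D) ⇒ (0-0-(D)-D)   [S -> D]
(0-0-(D)-D) ⇒ (0-0-(0)-D)   [D -> 0]
(0-0-(0)-D) ⇒ (0-0-(0)-0)   [D -> 0]

S ⇒ D ⇒ (S) ⇒ (S-D) ⇒ (S-D-D) ⇒ (S-D-D-D) ⇒ (D-D-D-D) ⇒ (0-D-D-D) ⇒ (0-0-D-D) ⇒ (0-0-(S)-D) ⇒ (0-0-(D)-D) ⇒ (0-0-(0)-D) ⇒ (0-0-(0)-0)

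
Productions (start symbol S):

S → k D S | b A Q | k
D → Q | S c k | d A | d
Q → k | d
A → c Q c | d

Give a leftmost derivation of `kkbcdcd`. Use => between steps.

S => kDS => kQS => kkS => kkbAQ => kkbcQcQ => kkbcdcQ => kkbcdcd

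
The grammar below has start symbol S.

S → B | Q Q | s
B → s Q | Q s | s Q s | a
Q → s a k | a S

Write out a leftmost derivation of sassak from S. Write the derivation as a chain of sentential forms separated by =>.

S => B   [S → B]
B => sQ   [B → s Q]
sQ => saS   [Q → a S]
saS => saB   [S → B]
saB => sasQ   [B → s Q]
sasQ => sassak   [Q → s a k]

S => B => sQ => saS => saB => sasQ => sassak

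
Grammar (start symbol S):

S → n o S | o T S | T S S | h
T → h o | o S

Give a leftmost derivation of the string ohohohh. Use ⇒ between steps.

S ⇒ oTS   [S → o T S]
oTS ⇒ ohoS   [T → h o]
ohoS ⇒ ohoTSS   [S → T S S]
ohoTSS ⇒ ohohoSS   [T → h o]
ohohoSS ⇒ ohohohS   [S → h]
ohohohS ⇒ ohohohh   [S → h]

S ⇒ oTS ⇒ ohoS ⇒ ohoTSS ⇒ ohohoSS ⇒ ohohohS ⇒ ohohohh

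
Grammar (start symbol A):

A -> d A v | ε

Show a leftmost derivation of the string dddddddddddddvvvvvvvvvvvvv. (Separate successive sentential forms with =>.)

A => dAv   [A -> d A v]
dAv => ddAvv   [A -> d A v]
ddAvv => dddAvvv   [A -> d A v]
dddAvvv => ddddAvvvv   [A -> d A v]
ddddAvvvv => dddddAvvvvv   [A -> d A v]
dddddAvvvvv => ddddddAvvvvvv   [A -> d A v]
ddddddAvvvvvv => dddddddAvvvvvvv   [A -> d A v]
dddddddAvvvvvvv => ddddddddAvvvvvvvv   [A -> d A v]
ddddddddAvvvvvvvv => dddddddddAvvvvvvvvv   [A -> d A v]
dddddddddAvvvvvvvvv => ddddddddddAvvvvvvvvvv   [A -> d A v]
ddddddddddAvvvvvvvvvv => dddddddddddAvvvvvvvvvvv   [A -> d A v]
dddddddddddAvvvvvvvvvvv => ddddddddddddAvvvvvvvvvvvv   [A -> d A v]
ddddddddddddAvvvvvvvvvvvv => dddddddddddddAvvvvvvvvvvvvv   [A -> d A v]
dddddddddddddAvvvvvvvvvvvvv => dddddddddddddvvvvvvvvvvvvv   [A -> ε]

A => dAv => ddAvv => dddAvvv => ddddAvvvv => dddddAvvvvv => ddddddAvvvvvv => dddddddAvvvvvvv => ddddddddAvvvvvvvv => dddddddddAvvvvvvvvv => ddddddddddAvvvvvvvvvv => dddddddddddAvvvvvvvvvvv => ddddddddddddAvvvvvvvvvvvv => dddddddddddddAvvvvvvvvvvvvv => dddddddddddddvvvvvvvvvvvvv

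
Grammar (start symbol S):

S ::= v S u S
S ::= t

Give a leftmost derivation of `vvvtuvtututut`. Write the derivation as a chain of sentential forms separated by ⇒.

S⇒vSuS⇒vvSuSuS⇒vvvSuSuSuS⇒vvvtuSuSuS⇒vvvtuvSuSuSuS⇒vvvtuvtuSuSuS⇒vvvtuvtutuSuS⇒vvvtuvtututuS⇒vvvtuvtututut

S ⇒ vSuS   [S ::= v S u S]
vSuS ⇒ vvSuSuS   [S ::= v S u S]
vvSuSuS ⇒ vvvSuSuSuS   [S ::= v S u S]
vvvSuSuSuS ⇒ vvvtuSuSuS   [S ::= t]
vvvtuSuSuS ⇒ vvvtuvSuSuSuS   [S ::= v S u S]
vvvtuvSuSuSuS ⇒ vvvtuvtuSuSuS   [S ::= t]
vvvtuvtuSuSuS ⇒ vvvtuvtutuSuS   [S ::= t]
vvvtuvtutuSuS ⇒ vvvtuvtututuS   [S ::= t]
vvvtuvtututuS ⇒ vvvtuvtututut   [S ::= t]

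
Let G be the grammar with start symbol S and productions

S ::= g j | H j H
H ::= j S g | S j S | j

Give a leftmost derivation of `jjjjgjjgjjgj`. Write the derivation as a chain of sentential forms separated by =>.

S=>HjH=>SjSjH=>HjHjSjH=>jjHjSjH=>jjjjSjH=>jjjjgjjH=>jjjjgjjSjS=>jjjjgjjgjjS=>jjjjgjjgjjgj

S => HjH   [S ::= H j H]
HjH => SjSjH   [H ::= S j S]
SjSjH => HjHjSjH   [S ::= H j H]
HjHjSjH => jjHjSjH   [H ::= j]
jjHjSjH => jjjjSjH   [H ::= j]
jjjjSjH => jjjjgjjH   [S ::= g j]
jjjjgjjH => jjjjgjjSjS   [H ::= S j S]
jjjjgjjSjS => jjjjgjjgjjS   [S ::= g j]
jjjjgjjgjjS => jjjjgjjgjjgj   [S ::= g j]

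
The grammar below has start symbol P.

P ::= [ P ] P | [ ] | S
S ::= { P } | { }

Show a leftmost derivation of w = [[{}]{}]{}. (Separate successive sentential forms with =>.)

P => [P]P   [P ::= [ P ] P]
[P]P => [[P]P]P   [P ::= [ P ] P]
[[P]P]P => [[S]P]P   [P ::= S]
[[S]P]P => [[{}]P]P   [S ::= { }]
[[{}]P]P => [[{}]S]P   [P ::= S]
[[{}]S]P => [[{}]{}]P   [S ::= { }]
[[{}]{}]P => [[{}]{}]S   [P ::= S]
[[{}]{}]S => [[{}]{}]{}   [S ::= { }]

P=>[P]P=>[[P]P]P=>[[S]P]P=>[[{}]P]P=>[[{}]S]P=>[[{}]{}]P=>[[{}]{}]S=>[[{}]{}]{}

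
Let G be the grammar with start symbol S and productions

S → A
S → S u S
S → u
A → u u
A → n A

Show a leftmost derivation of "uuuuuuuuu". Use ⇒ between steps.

S ⇒ SuS ⇒ SuSuS ⇒ uuSuS ⇒ uuSuSuS ⇒ uuuuSuS ⇒ uuuuAuS ⇒ uuuuuuuS ⇒ uuuuuuuA ⇒ uuuuuuuuu

S ⇒ SuS   [S → S u S]
SuS ⇒ SuSuS   [S → S u S]
SuSuS ⇒ uuSuS   [S → u]
uuSuS ⇒ uuSuSuS   [S → S u S]
uuSuSuS ⇒ uuuuSuS   [S → u]
uuuuSuS ⇒ uuuuAuS   [S → A]
uuuuAuS ⇒ uuuuuuuS   [A → u u]
uuuuuuuS ⇒ uuuuuuuA   [S → A]
uuuuuuuA ⇒ uuuuuuuuu   [A → u u]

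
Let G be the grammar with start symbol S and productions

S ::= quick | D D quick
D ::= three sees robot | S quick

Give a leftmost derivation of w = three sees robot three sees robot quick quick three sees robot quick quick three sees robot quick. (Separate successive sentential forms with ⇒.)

S ⇒ D D quick ⇒ S quick D quick ⇒ D D quick quick D quick ⇒ S quick D quick quick D quick ⇒ D D quick quick D quick quick D quick ⇒ three sees robot D quick quick D quick quick D quick ⇒ three sees robot three sees robot quick quick D quick quick D quick ⇒ three sees robot three sees robot quick quick three sees robot quick quick D quick ⇒ three sees robot three sees robot quick quick three sees robot quick quick three sees robot quick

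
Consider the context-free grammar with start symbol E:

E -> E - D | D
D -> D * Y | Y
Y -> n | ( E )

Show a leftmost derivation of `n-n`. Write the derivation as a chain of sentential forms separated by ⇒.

E ⇒ E-D ⇒ D-D ⇒ Y-D ⇒ n-D ⇒ n-Y ⇒ n-n

E ⇒ E-D   [E -> E - D]
E-D ⇒ D-D   [E -> D]
D-D ⇒ Y-D   [D -> Y]
Y-D ⇒ n-D   [Y -> n]
n-D ⇒ n-Y   [D -> Y]
n-Y ⇒ n-n   [Y -> n]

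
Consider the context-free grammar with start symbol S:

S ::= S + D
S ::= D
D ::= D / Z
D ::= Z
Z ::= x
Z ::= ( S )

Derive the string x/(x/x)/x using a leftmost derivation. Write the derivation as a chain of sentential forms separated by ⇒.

S⇒D⇒D/Z⇒D/Z/Z⇒Z/Z/Z⇒x/Z/Z⇒x/(S)/Z⇒x/(D)/Z⇒x/(D/Z)/Z⇒x/(Z/Z)/Z⇒x/(x/Z)/Z⇒x/(x/x)/Z⇒x/(x/x)/x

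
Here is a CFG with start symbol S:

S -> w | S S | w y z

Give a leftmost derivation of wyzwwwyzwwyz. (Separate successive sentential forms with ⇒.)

S ⇒ SS   [S -> S S]
SS ⇒ SSS   [S -> S S]
SSS ⇒ SSSS   [S -> S S]
SSSS ⇒ SSSSS   [S -> S S]
SSSSS ⇒ SSSSSS   [S -> S S]
SSSSSS ⇒ wyzSSSSS   [S -> w y z]
wyzSSSSS ⇒ wyzwSSSS   [S -> w]
wyzwSSSS ⇒ wyzwwSSS   [S -> w]
wyzwwSSS ⇒ wyzwwwyzSS   [S -> w y z]
wyzwwwyzSS ⇒ wyzwwwyzwS   [S -> w]
wyzwwwyzwS ⇒ wyzwwwyzwwyz   [S -> w y z]

S ⇒ SS ⇒ SSS ⇒ SSSS ⇒ SSSSS ⇒ SSSSSS ⇒ wyzSSSSS ⇒ wyzwSSSS ⇒ wyzwwSSS ⇒ wyzwwwyzSS ⇒ wyzwwwyzwS ⇒ wyzwwwyzwwyz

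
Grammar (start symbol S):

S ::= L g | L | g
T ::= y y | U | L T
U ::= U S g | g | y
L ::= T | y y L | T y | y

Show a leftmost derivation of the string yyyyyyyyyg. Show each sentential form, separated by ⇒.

S⇒Lg⇒Tg⇒LTg⇒TyTg⇒LTyTg⇒yyLTyTg⇒yyTTyTg⇒yyyyTyTg⇒yyyyyyyTg⇒yyyyyyyyyg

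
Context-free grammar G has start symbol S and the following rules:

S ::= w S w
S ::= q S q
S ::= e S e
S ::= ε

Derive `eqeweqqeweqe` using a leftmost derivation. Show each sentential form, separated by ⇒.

S⇒eSe⇒eqSqe⇒eqeSeqe⇒eqewSweqe⇒eqeweSeweqe⇒eqeweqSqeweqe⇒eqeweqqeweqe

S ⇒ eSe   [S ::= e S e]
eSe ⇒ eqSqe   [S ::= q S q]
eqSqe ⇒ eqeSeqe   [S ::= e S e]
eqeSeqe ⇒ eqewSweqe   [S ::= w S w]
eqewSweqe ⇒ eqeweSeweqe   [S ::= e S e]
eqeweSeweqe ⇒ eqeweqSqeweqe   [S ::= q S q]
eqeweqSqeweqe ⇒ eqeweqqeweqe   [S ::= ε]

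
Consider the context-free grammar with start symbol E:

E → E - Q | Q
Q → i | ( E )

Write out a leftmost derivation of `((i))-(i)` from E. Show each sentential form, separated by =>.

E => E-Q   [E → E - Q]
E-Q => Q-Q   [E → Q]
Q-Q => (E)-Q   [Q → ( E )]
(E)-Q => (Q)-Q   [E → Q]
(Q)-Q => ((E))-Q   [Q → ( E )]
((E))-Q => ((Q))-Q   [E → Q]
((Q))-Q => ((i))-Q   [Q → i]
((i))-Q => ((i))-(E)   [Q → ( E )]
((i))-(E) => ((i))-(Q)   [E → Q]
((i))-(Q) => ((i))-(i)   [Q → i]

E=>E-Q=>Q-Q=>(E)-Q=>(Q)-Q=>((E))-Q=>((Q))-Q=>((i))-Q=>((i))-(E)=>((i))-(Q)=>((i))-(i)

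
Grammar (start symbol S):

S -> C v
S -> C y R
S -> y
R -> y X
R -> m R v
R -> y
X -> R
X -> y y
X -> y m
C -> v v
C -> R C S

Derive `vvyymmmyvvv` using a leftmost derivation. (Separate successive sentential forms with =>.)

S => CyR   [S -> C y R]
CyR => vvyR   [C -> v v]
vvyR => vvyyX   [R -> y X]
vvyyX => vvyyR   [X -> R]
vvyyR => vvyymRv   [R -> m R v]
vvyymRv => vvyymmRvv   [R -> m R v]
vvyymmRvv => vvyymmmRvvv   [R -> m R v]
vvyymmmRvvv => vvyymmmyvvv   [R -> y]

S => CyR => vvyR => vvyyX => vvyyR => vvyymRv => vvyymmRvv => vvyymmmRvvv => vvyymmmyvvv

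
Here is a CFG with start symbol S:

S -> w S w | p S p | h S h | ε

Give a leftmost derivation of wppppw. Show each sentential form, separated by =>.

S=>wSw=>wpSpw=>wppSppw=>wppppw

S => wSw   [S -> w S w]
wSw => wpSpw   [S -> p S p]
wpSpw => wppSppw   [S -> p S p]
wppSppw => wppppw   [S -> ε]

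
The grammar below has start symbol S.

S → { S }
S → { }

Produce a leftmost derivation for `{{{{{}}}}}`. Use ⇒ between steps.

S⇒{S}⇒{{S}}⇒{{{S}}}⇒{{{{S}}}}⇒{{{{{}}}}}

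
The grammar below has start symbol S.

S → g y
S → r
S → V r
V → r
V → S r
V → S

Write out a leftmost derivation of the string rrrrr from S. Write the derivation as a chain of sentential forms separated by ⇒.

S ⇒ Vr   [S → V r]
Vr ⇒ Srr   [V → S r]
Srr ⇒ Vrrr   [S → V r]
Vrrr ⇒ Srrrr   [V → S r]
Srrrr ⇒ rrrrr   [S → r]

S ⇒ Vr ⇒ Srr ⇒ Vrrr ⇒ Srrrr ⇒ rrrrr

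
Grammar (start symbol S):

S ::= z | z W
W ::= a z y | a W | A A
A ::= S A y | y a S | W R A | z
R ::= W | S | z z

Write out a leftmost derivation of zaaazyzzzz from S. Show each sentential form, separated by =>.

S => zW => zaW => zaAA => zaWRAA => zaaWRAA => zaaazyRAA => zaaazyWAA => zaaazyAAAA => zaaazyzAAA => zaaazyzzAA => zaaazyzzzA => zaaazyzzzz

S => zW   [S ::= z W]
zW => zaW   [W ::= a W]
zaW => zaAA   [W ::= A A]
zaAA => zaWRAA   [A ::= W R A]
zaWRAA => zaaWRAA   [W ::= a W]
zaaWRAA => zaaazyRAA   [W ::= a z y]
zaaazyRAA => zaaazyWAA   [R ::= W]
zaaazyWAA => zaaazyAAAA   [W ::= A A]
zaaazyAAAA => zaaazyzAAA   [A ::= z]
zaaazyzAAA => zaaazyzzAA   [A ::= z]
zaaazyzzAA => zaaazyzzzA   [A ::= z]
zaaazyzzzA => zaaazyzzzz   [A ::= z]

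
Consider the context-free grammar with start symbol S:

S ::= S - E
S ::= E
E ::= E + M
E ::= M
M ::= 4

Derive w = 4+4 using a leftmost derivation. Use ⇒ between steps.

S⇒E⇒E+M⇒M+M⇒4+M⇒4+4

S ⇒ E   [S ::= E]
E ⇒ E+M   [E ::= E + M]
E+M ⇒ M+M   [E ::= M]
M+M ⇒ 4+M   [M ::= 4]
4+M ⇒ 4+4   [M ::= 4]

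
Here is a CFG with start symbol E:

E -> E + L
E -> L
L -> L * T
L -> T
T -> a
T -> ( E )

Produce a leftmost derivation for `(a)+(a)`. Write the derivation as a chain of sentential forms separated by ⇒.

E⇒E+L⇒L+L⇒T+L⇒(E)+L⇒(L)+L⇒(T)+L⇒(a)+L⇒(a)+T⇒(a)+(E)⇒(a)+(L)⇒(a)+(T)⇒(a)+(a)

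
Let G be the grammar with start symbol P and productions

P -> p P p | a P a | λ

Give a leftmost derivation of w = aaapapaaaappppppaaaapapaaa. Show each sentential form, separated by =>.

P => aPa => aaPaa => aaaPaaa => aaapPpaaa => aaapaPapaaa => aaapapPpapaaa => aaapapaPapapaaa => aaapapaaPaapapaaa => aaapapaaaPaaapapaaa => aaapapaaaaPaaaapapaaa => aaapapaaaapPpaaaapapaaa => aaapapaaaappPppaaaapapaaa => aaapapaaaapppPpppaaaapapaaa => aaapapaaaappppppaaaapapaaa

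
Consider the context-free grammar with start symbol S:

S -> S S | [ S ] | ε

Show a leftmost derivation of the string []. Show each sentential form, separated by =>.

S=>SS=>SSS=>SSSS=>SSSSS=>SSSSSS=>[S]SSSSS=>[]SSSSS=>[]SSSS=>[]SSS=>[]SS=>[]S=>[]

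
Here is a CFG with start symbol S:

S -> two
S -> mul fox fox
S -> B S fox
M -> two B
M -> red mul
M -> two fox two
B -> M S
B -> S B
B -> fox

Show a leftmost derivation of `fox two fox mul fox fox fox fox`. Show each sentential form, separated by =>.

S => B S fox   [S -> B S fox]
B S fox => fox S fox   [B -> fox]
fox S fox => fox B S fox fox   [S -> B S fox]
fox B S fox fox => fox S B S fox fox   [B -> S B]
fox S B S fox fox => fox two B S fox fox   [S -> two]
fox two B S fox fox => fox two fox S fox fox   [B -> fox]
fox two fox S fox fox => fox two fox mul fox fox fox fox   [S -> mul fox fox]

S => B S fox => fox S fox => fox B S fox fox => fox S B S fox fox => fox two B S fox fox => fox two fox S fox fox => fox two fox mul fox fox fox fox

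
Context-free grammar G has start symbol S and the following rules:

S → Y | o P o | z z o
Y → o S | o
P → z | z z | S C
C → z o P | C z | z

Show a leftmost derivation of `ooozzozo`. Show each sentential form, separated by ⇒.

S⇒Y⇒oS⇒ooPo⇒ooSCo⇒oooPoCo⇒ooozzoCo⇒ooozzozo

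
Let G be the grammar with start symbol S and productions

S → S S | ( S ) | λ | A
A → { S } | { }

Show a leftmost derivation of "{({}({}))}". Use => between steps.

S => A => {S} => {(S)} => {(SS)} => {(AS)} => {({S}S)} => {({}S)} => {({}(S))} => {({}(A))} => {({}({}))}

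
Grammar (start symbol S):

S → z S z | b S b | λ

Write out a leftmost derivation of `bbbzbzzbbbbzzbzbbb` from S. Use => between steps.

S => bSb => bbSbb => bbbSbbb => bbbzSzbbb => bbbzbSbzbbb => bbbzbzSzbzbbb => bbbzbzzSzzbzbbb => bbbzbzzbSbzzbzbbb => bbbzbzzbbSbbzzbzbbb => bbbzbzzbbbbzzbzbbb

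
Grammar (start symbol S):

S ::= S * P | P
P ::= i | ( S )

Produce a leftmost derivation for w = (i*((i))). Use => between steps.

S => P => (S) => (S*P) => (P*P) => (i*P) => (i*(S)) => (i*(P)) => (i*((S))) => (i*((P))) => (i*((i)))

S => P   [S ::= P]
P => (S)   [P ::= ( S )]
(S) => (S*P)   [S ::= S * P]
(S*P) => (P*P)   [S ::= P]
(P*P) => (i*P)   [P ::= i]
(i*P) => (i*(S))   [P ::= ( S )]
(i*(S)) => (i*(P))   [S ::= P]
(i*(P)) => (i*((S)))   [P ::= ( S )]
(i*((S))) => (i*((P)))   [S ::= P]
(i*((P))) => (i*((i)))   [P ::= i]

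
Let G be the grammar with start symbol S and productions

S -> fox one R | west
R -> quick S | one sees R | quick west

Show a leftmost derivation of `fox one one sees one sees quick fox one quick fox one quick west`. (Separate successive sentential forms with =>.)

S => fox one R   [S -> fox one R]
fox one R => fox one one sees R   [R -> one sees R]
fox one one sees R => fox one one sees one sees R   [R -> one sees R]
fox one one sees one sees R => fox one one sees one sees quick S   [R -> quick S]
fox one one sees one sees quick S => fox one one sees one sees quick fox one R   [S -> fox one R]
fox one one sees one sees quick fox one R => fox one one sees one sees quick fox one quick S   [R -> quick S]
fox one one sees one sees quick fox one quick S => fox one one sees one sees quick fox one quick fox one R   [S -> fox one R]
fox one one sees one sees quick fox one quick fox one R => fox one one sees one sees quick fox one quick fox one quick S   [R -> quick S]
fox one one sees one sees quick fox one quick fox one quick S => fox one one sees one sees quick fox one quick fox one quick west   [S -> west]

S => fox one R => fox one one sees R => fox one one sees one sees R => fox one one sees one sees quick S => fox one one sees one sees quick fox one R => fox one one sees one sees quick fox one quick S => fox one one sees one sees quick fox one quick fox one R => fox one one sees one sees quick fox one quick fox one quick S => fox one one sees one sees quick fox one quick fox one quick west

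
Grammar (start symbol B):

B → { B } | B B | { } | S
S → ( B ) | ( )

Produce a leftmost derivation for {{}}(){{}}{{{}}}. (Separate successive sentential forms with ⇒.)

B ⇒ BB   [B → B B]
BB ⇒ {B}B   [B → { B }]
{B}B ⇒ {{}}B   [B → { }]
{{}}B ⇒ {{}}BB   [B → B B]
{{}}BB ⇒ {{}}SB   [B → S]
{{}}SB ⇒ {{}}()B   [S → ( )]
{{}}()B ⇒ {{}}()BB   [B → B B]
{{}}()BB ⇒ {{}}(){B}B   [B → { B }]
{{}}(){B}B ⇒ {{}}(){{}}B   [B → { }]
{{}}(){{}}B ⇒ {{}}(){{}}{B}   [B → { B }]
{{}}(){{}}{B} ⇒ {{}}(){{}}{{B}}   [B → { B }]
{{}}(){{}}{{B}} ⇒ {{}}(){{}}{{{}}}   [B → { }]

B ⇒ BB ⇒ {B}B ⇒ {{}}B ⇒ {{}}BB ⇒ {{}}SB ⇒ {{}}()B ⇒ {{}}()BB ⇒ {{}}(){B}B ⇒ {{}}(){{}}B ⇒ {{}}(){{}}{B} ⇒ {{}}(){{}}{{B}} ⇒ {{}}(){{}}{{{}}}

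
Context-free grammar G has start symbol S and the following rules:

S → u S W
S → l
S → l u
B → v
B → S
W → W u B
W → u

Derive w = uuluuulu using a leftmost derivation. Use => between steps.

S => uSW => uuSWW => uulWW => uuluW => uuluWuB => uuluuuB => uuluuuS => uuluuulu

S => uSW   [S → u S W]
uSW => uuSWW   [S → u S W]
uuSWW => uulWW   [S → l]
uulWW => uuluW   [W → u]
uuluW => uuluWuB   [W → W u B]
uuluWuB => uuluuuB   [W → u]
uuluuuB => uuluuuS   [B → S]
uuluuuS => uuluuulu   [S → l u]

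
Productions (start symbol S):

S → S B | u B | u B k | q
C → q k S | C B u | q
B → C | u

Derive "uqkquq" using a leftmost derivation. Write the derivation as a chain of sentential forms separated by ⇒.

S ⇒ SB ⇒ uBB ⇒ uCB ⇒ uqkSB ⇒ uqkSBB ⇒ uqkqBB ⇒ uqkquB ⇒ uqkquC ⇒ uqkquq

S ⇒ SB   [S → S B]
SB ⇒ uBB   [S → u B]
uBB ⇒ uCB   [B → C]
uCB ⇒ uqkSB   [C → q k S]
uqkSB ⇒ uqkSBB   [S → S B]
uqkSBB ⇒ uqkqBB   [S → q]
uqkqBB ⇒ uqkquB   [B → u]
uqkquB ⇒ uqkquC   [B → C]
uqkquC ⇒ uqkquq   [C → q]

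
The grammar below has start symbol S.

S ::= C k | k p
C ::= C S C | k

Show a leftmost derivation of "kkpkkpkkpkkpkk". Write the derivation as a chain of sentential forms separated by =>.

S=>Ck=>CSCk=>kSCk=>kkpCk=>kkpCSCk=>kkpCSCSCk=>kkpCSCSCSCk=>kkpkSCSCSCk=>kkpkkpCSCSCk=>kkpkkpkSCSCk=>kkpkkpkkpCSCk=>kkpkkpkkpkSCk=>kkpkkpkkpkkpCk=>kkpkkpkkpkkpkk

S => Ck   [S ::= C k]
Ck => CSCk   [C ::= C S C]
CSCk => kSCk   [C ::= k]
kSCk => kkpCk   [S ::= k p]
kkpCk => kkpCSCk   [C ::= C S C]
kkpCSCk => kkpCSCSCk   [C ::= C S C]
kkpCSCSCk => kkpCSCSCSCk   [C ::= C S C]
kkpCSCSCSCk => kkpkSCSCSCk   [C ::= k]
kkpkSCSCSCk => kkpkkpCSCSCk   [S ::= k p]
kkpkkpCSCSCk => kkpkkpkSCSCk   [C ::= k]
kkpkkpkSCSCk => kkpkkpkkpCSCk   [S ::= k p]
kkpkkpkkpCSCk => kkpkkpkkpkSCk   [C ::= k]
kkpkkpkkpkSCk => kkpkkpkkpkkpCk   [S ::= k p]
kkpkkpkkpkkpCk => kkpkkpkkpkkpkk   [C ::= k]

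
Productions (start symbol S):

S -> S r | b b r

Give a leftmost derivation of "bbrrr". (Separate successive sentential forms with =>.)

S => Sr => Srr => bbrrr

S => Sr   [S -> S r]
Sr => Srr   [S -> S r]
Srr => bbrrr   [S -> b b r]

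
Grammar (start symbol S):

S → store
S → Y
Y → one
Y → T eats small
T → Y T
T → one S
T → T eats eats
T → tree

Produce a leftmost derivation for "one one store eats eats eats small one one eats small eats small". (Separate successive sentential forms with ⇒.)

S ⇒ Y ⇒ T eats small ⇒ one S eats small ⇒ one Y eats small ⇒ one T eats small eats small ⇒ one Y T eats small eats small ⇒ one T eats small T eats small eats small ⇒ one T eats eats eats small T eats small eats small ⇒ one one S eats eats eats small T eats small eats small ⇒ one one store eats eats eats small T eats small eats small ⇒ one one store eats eats eats small one S eats small eats small ⇒ one one store eats eats eats small one Y eats small eats small ⇒ one one store eats eats eats small one one eats small eats small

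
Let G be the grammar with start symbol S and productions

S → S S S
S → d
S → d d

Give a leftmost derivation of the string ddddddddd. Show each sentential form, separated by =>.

S=>SSS=>SSSSS=>SSSSSSS=>dSSSSSS=>ddSSSSS=>dddSSSS=>ddddSSS=>ddddddSS=>dddddddS=>ddddddddd

S => SSS   [S → S S S]
SSS => SSSSS   [S → S S S]
SSSSS => SSSSSSS   [S → S S S]
SSSSSSS => dSSSSSS   [S → d]
dSSSSSS => ddSSSSS   [S → d]
ddSSSSS => dddSSSS   [S → d]
dddSSSS => ddddSSS   [S → d]
ddddSSS => ddddddSS   [S → d d]
ddddddSS => dddddddS   [S → d]
dddddddS => ddddddddd   [S → d d]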